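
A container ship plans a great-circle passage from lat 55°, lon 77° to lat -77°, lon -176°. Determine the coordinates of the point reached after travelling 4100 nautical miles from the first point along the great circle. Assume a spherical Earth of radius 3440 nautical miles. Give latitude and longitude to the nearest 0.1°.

The haversine formula gives a central angle δ ≈ 2.561 rad (146.7°) between the endpoints. The total great-circle distance is δ·R ≈ 2.561 × 3440 ≈ 8808 nmi, so the target fraction is f = 4100/8808 ≈ 0.465.
Interpolate at f ≈ 0.465 with slerp weights a = sin((1−f)δ)/sin δ ≈ 1.785, b = sin(fδ)/sin δ ≈ 1.693.
p = a·p₁ + b·p₂ ≈ (-0.150, 0.971, -0.187); φ = arcsin(p_z) ≈ -10.79°, λ = atan2(p_y, p_x) ≈ 98.76°.

≈ lat -10.8°, lon 98.8°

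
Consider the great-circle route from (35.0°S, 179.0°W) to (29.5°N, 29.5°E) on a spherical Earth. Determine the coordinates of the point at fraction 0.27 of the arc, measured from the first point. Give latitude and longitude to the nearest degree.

≈ (28°S, 132°E)

Convert each endpoint to a unit vector on the sphere (x = cos φ cos λ, y = cos φ sin λ, z = sin φ).
The central angle between the endpoints is δ = arccos(p₁·p₂) ≈ 2.712 rad (155.4°).
Interpolate at f = 0.27 with slerp weights a = sin((1−f)δ)/sin δ ≈ 2.202, b = sin(fδ)/sin δ ≈ 1.604.
p = a·p₁ + b·p₂ ≈ (-0.588, 0.656, -0.473); φ = arcsin(p_z) ≈ -28.23°, λ = atan2(p_y, p_x) ≈ 131.89°.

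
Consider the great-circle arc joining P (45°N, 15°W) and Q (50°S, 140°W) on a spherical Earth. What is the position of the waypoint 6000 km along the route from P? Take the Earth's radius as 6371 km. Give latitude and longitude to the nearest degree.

From cos δ = sin φ₁ sin φ₂ + cos φ₁ cos φ₂ cos Δλ, the central angle is δ ≈ 2.502 rad (143.4°). The total great-circle distance is δ·R ≈ 2.502 × 6371 ≈ 15941 km, so the target fraction is f = 6000/15941 ≈ 0.376.
Interpolate at f ≈ 0.376 with slerp weights a = sin((1−f)δ)/sin δ ≈ 1.675, b = sin(fδ)/sin δ ≈ 1.355.
p = a·p₁ + b·p₂ ≈ (0.477, -0.866, 0.147); φ = arcsin(p_z) ≈ 8.44°, λ = atan2(p_y, p_x) ≈ -61.15°.

≈ (8°N, 61°W)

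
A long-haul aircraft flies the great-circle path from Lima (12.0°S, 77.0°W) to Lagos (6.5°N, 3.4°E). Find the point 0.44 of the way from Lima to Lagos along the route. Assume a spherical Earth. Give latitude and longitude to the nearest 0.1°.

Write both endpoints as unit vectors p₁, p₂ with components (cos φ cos λ, cos φ sin λ, sin φ).
The central angle between the endpoints is δ = arccos(p₁·p₂) ≈ 1.432 rad (82.0°).
Interpolate at f = 0.44 with slerp weights a = sin((1−f)δ)/sin δ ≈ 0.726, b = sin(fδ)/sin δ ≈ 0.595.
p = a·p₁ + b·p₂ ≈ (0.750, -0.657, -0.084); φ = arcsin(p_z) ≈ -4.79°, λ = atan2(p_y, p_x) ≈ -41.21°.

≈ (4.8°S, 41.2°W)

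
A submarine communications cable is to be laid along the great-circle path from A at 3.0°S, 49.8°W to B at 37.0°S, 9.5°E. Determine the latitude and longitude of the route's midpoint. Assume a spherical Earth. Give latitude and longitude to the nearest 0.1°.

The haversine formula gives a central angle δ ≈ 1.117 rad (64.0°) between the endpoints.
Interpolate at f = 1/2 with slerp weights a = sin((1−f)δ)/sin δ ≈ 0.590, b = sin(fδ)/sin δ ≈ 0.590.
p = a·p₁ + b·p₂ ≈ (0.844, -0.372, -0.386); φ = arcsin(p_z) ≈ -22.68°, λ = atan2(p_y, p_x) ≈ -23.77°.

≈ 22.7°S, 23.8°W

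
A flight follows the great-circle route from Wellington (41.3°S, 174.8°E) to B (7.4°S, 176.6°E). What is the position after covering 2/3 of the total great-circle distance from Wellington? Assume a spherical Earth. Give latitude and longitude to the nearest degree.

Convert each endpoint to a unit vector on the sphere (x = cos φ cos λ, y = cos φ sin λ, z = sin φ).
The central angle between the endpoints is δ = arccos(p₁·p₂) ≈ 0.592 rad (33.9°).
Interpolate at f = 2/3 with slerp weights a = sin((1−f)δ)/sin δ ≈ 0.351, b = sin(fδ)/sin δ ≈ 0.689.
p = a·p₁ + b·p₂ ≈ (-0.945, 0.064, -0.321); φ = arcsin(p_z) ≈ -18.70°, λ = atan2(p_y, p_x) ≈ 176.10°.

≈ (19°S, 176°E)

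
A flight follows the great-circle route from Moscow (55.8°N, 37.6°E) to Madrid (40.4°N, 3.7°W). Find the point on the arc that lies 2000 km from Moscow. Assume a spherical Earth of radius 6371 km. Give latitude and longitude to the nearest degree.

Convert each endpoint to a unit vector on the sphere (x = cos φ cos λ, y = cos φ sin λ, z = sin φ).
The central angle between the endpoints is δ = arccos(p₁·p₂) ≈ 0.540 rad (30.9°). The total great-circle distance is δ·R ≈ 0.540 × 6371 ≈ 3441 km, so the target fraction is f = 2000/3441 ≈ 0.581.
Interpolate at f ≈ 0.581 with slerp weights a = sin((1−f)δ)/sin δ ≈ 0.436, b = sin(fδ)/sin δ ≈ 0.600.
p = a·p₁ + b·p₂ ≈ (0.651, 0.120, 0.750); φ = arcsin(p_z) ≈ 48.58°, λ = atan2(p_y, p_x) ≈ 10.46°.

≈ 49°N, 10°E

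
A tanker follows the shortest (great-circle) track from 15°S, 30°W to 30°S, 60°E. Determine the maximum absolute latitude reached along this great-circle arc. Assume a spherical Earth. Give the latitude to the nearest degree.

The great circle lies in the plane with unit normal n̂ = (p₁ × p₂)/|p₁ × p₂|.
Here n̂_z ≈ +0.844; the vertex latitude is φ_max = arccos|n̂_z| ≈ 32.5°.
Check via Clairaut: cos φ_max = |cos φ₁| · sin C = cos(15.0°)·sin(119.1°) ≈ 0.844, again giving ≈ 32.5°.

≈ 32°S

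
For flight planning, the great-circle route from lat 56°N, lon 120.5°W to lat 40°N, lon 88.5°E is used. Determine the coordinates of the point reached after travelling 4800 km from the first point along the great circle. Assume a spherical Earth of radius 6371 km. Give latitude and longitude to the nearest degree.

≈ lat 74°N, lon 125°E

From cos δ = sin φ₁ sin φ₂ + cos φ₁ cos φ₂ cos Δλ, the central angle is δ ≈ 1.412 rad (80.9°). The total great-circle distance is δ·R ≈ 1.412 × 6371 ≈ 8995 km, so the target fraction is f = 4800/8995 ≈ 0.534.
Interpolate at f ≈ 0.534 with slerp weights a = sin((1−f)δ)/sin δ ≈ 0.620, b = sin(fδ)/sin δ ≈ 0.693.
p = a·p₁ + b·p₂ ≈ (-0.162, 0.232, 0.959); φ = arcsin(p_z) ≈ 73.56°, λ = atan2(p_y, p_x) ≈ 124.93°.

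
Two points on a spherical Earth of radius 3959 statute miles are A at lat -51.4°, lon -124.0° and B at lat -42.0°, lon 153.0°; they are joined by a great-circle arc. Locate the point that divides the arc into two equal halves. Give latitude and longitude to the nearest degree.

≈ lat -55°, lon -170°

Write both endpoints as unit vectors p₁, p₂ with components (cos φ cos λ, cos φ sin λ, sin φ).
The central angle between the endpoints is δ = arccos(p₁·p₂) ≈ 0.953 rad (54.6°).
Interpolate at f = 1/2 with slerp weights a = sin((1−f)δ)/sin δ ≈ 0.563, b = sin(fδ)/sin δ ≈ 0.563.
p = a·p₁ + b·p₂ ≈ (-0.569, -0.101, -0.816); φ = arcsin(p_z) ≈ -54.71°, λ = atan2(p_y, p_x) ≈ -169.91°.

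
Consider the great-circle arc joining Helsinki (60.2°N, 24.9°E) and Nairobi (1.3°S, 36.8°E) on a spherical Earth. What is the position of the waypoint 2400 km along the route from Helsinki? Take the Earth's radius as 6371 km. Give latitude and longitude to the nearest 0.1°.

Convert each endpoint to a unit vector on the sphere (x = cos φ cos λ, y = cos φ sin λ, z = sin φ).
The central angle between the endpoints is δ = arccos(p₁·p₂) ≈ 1.085 rad (62.2°). The total great-circle distance is δ·R ≈ 1.085 × 6371 ≈ 6916 km, so the target fraction is f = 2400/6916 ≈ 0.347.
Interpolate at f ≈ 0.347 with slerp weights a = sin((1−f)δ)/sin δ ≈ 0.736, b = sin(fδ)/sin δ ≈ 0.416.
p = a·p₁ + b·p₂ ≈ (0.665, 0.403, 0.629); φ = arcsin(p_z) ≈ 38.99°, λ = atan2(p_y, p_x) ≈ 31.23°.

≈ 39.0°N, 31.2°E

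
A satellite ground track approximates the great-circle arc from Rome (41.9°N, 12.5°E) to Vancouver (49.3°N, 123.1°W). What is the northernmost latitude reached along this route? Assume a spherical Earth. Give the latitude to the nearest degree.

The great circle lies in the plane with unit normal n̂ = (p₁ × p₂)/|p₁ × p₂|.
Here n̂_z ≈ -0.344; the vertex latitude is φ_max = arccos|n̂_z| ≈ 69.9°.
Check via Clairaut: cos φ_max = |cos φ₁| · sin C = cos(41.9°)·sin(27.5°) ≈ 0.344, again giving ≈ 69.9°.

≈ 70°N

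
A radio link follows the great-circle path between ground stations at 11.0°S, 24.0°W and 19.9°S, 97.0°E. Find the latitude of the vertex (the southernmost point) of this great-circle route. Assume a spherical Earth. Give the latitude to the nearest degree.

≈ 30°S

The great circle lies in the plane with unit normal n̂ = (p₁ × p₂)/|p₁ × p₂|.
Here n̂_z ≈ +0.868; the vertex latitude is φ_max = arccos|n̂_z| ≈ 29.8°.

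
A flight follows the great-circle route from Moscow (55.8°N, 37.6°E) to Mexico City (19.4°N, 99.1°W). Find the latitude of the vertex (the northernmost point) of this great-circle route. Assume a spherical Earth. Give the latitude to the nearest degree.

≈ 69°N

The great circle lies in the plane with unit normal n̂ = (p₁ × p₂)/|p₁ × p₂|.
Here n̂_z ≈ -0.366; the vertex latitude is φ_max = arccos|n̂_z| ≈ 68.5°.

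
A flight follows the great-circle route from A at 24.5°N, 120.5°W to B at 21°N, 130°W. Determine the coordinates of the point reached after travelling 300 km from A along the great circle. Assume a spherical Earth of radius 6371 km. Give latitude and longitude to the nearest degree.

≈ 24°N, 123°W

Write both endpoints as unit vectors p₁, p₂ with components (cos φ cos λ, cos φ sin λ, sin φ).
The central angle between the endpoints is δ = arccos(p₁·p₂) ≈ 0.165 rad (9.4°). The total great-circle distance is δ·R ≈ 0.165 × 6371 ≈ 1049 km, so the target fraction is f = 300/1049 ≈ 0.286.
Interpolate at f ≈ 0.286 with slerp weights a = sin((1−f)δ)/sin δ ≈ 0.716, b = sin(fδ)/sin δ ≈ 0.287.
p = a·p₁ + b·p₂ ≈ (-0.503, -0.766, 0.400); φ = arcsin(p_z) ≈ 23.56°, λ = atan2(p_y, p_x) ≈ -123.27°.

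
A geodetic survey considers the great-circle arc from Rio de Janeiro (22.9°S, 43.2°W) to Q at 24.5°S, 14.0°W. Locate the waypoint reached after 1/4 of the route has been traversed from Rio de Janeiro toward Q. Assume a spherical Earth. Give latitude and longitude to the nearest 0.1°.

Write both endpoints as unit vectors p₁, p₂ with components (cos φ cos λ, cos φ sin λ, sin φ).
The central angle between the endpoints is δ = arccos(p₁·p₂) ≈ 0.467 rad (26.7°).
Interpolate at f = 1/4 with slerp weights a = sin((1−f)δ)/sin δ ≈ 0.762, b = sin(fδ)/sin δ ≈ 0.259.
p = a·p₁ + b·p₂ ≈ (0.740, -0.538, -0.404); φ = arcsin(p_z) ≈ -23.82°, λ = atan2(p_y, p_x) ≈ -35.99°.

≈ 23.8°S, 36.0°W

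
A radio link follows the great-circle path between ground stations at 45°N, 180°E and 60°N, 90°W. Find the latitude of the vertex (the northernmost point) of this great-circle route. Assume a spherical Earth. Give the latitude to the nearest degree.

The great circle lies in the plane with unit normal n̂ = (p₁ × p₂)/|p₁ × p₂|.
Here n̂_z ≈ +0.447; the vertex latitude is φ_max = arccos|n̂_z| ≈ 63.4°.
Check via Clairaut: cos φ_max = |cos φ₁| · sin C = cos(45.0°)·sin(39.2°) ≈ 0.447, again giving ≈ 63.4°.

≈ 63°N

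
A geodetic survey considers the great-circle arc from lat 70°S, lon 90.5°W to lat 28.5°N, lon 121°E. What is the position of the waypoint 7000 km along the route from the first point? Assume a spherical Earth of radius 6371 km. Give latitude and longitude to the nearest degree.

≈ lat 41°S, lon 140°E

Write both endpoints as unit vectors p₁, p₂ with components (cos φ cos λ, cos φ sin λ, sin φ).
The central angle between the endpoints is δ = arccos(p₁·p₂) ≈ 2.353 rad (134.8°). The total great-circle distance is δ·R ≈ 2.353 × 6371 ≈ 14989 km, so the target fraction is f = 7000/14989 ≈ 0.467.
Interpolate at f ≈ 0.467 with slerp weights a = sin((1−f)δ)/sin δ ≈ 1.339, b = sin(fδ)/sin δ ≈ 1.255.
p = a·p₁ + b·p₂ ≈ (-0.572, 0.488, -0.660); φ = arcsin(p_z) ≈ -41.26°, λ = atan2(p_y, p_x) ≈ 139.57°.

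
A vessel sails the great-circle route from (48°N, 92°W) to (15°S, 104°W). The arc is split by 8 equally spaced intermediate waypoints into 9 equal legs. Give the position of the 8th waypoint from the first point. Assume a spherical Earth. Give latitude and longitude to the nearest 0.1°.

Convert each endpoint to a unit vector on the sphere (x = cos φ cos λ, y = cos φ sin λ, z = sin φ).
The central angle between the endpoints is δ = arccos(p₁·p₂) ≈ 1.115 rad (63.9°).
Interpolate at f = 8/9 with slerp weights a = sin((1−f)δ)/sin δ ≈ 0.138, b = sin(fδ)/sin δ ≈ 0.932.
p = a·p₁ + b·p₂ ≈ (-0.221, -0.965, -0.139); φ = arcsin(p_z) ≈ -7.98°, λ = atan2(p_y, p_x) ≈ -102.89°.

≈ (8.0°S, 102.9°W)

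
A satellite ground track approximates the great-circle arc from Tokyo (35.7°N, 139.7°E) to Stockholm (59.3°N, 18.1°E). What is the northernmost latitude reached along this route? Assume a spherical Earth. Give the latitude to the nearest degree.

The great circle lies in the plane with unit normal n̂ = (p₁ × p₂)/|p₁ × p₂|.
Here n̂_z ≈ -0.368; the vertex latitude is φ_max = arccos|n̂_z| ≈ 68.4°.

≈ 68°N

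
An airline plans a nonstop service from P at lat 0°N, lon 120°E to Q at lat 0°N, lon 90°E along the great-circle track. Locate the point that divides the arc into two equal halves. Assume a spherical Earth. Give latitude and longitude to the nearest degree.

≈ lat 0°N, lon 105°E

From cos δ = sin φ₁ sin φ₂ + cos φ₁ cos φ₂ cos Δλ, the central angle is δ ≈ 0.524 rad (30.0°).
Interpolate at f = 1/2 with slerp weights a = sin((1−f)δ)/sin δ ≈ 0.518, b = sin(fδ)/sin δ ≈ 0.518.
p = a·p₁ + b·p₂ ≈ (-0.259, 0.966, 0.000); φ = arcsin(p_z) ≈ 0.00°, λ = atan2(p_y, p_x) ≈ 105.00°.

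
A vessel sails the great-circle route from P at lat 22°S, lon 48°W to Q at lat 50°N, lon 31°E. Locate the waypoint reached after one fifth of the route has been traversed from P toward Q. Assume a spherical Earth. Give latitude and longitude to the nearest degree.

≈ lat 6°S, lon 35°W

Write both endpoints as unit vectors p₁, p₂ with components (cos φ cos λ, cos φ sin λ, sin φ).
The central angle between the endpoints is δ = arccos(p₁·p₂) ≈ 1.745 rad (100.0°).
Interpolate at f = 1/5 with slerp weights a = sin((1−f)δ)/sin δ ≈ 1.000, b = sin(fδ)/sin δ ≈ 0.347.
p = a·p₁ + b·p₂ ≈ (0.812, -0.574, -0.109); φ = arcsin(p_z) ≈ -6.23°, λ = atan2(p_y, p_x) ≈ -35.27°.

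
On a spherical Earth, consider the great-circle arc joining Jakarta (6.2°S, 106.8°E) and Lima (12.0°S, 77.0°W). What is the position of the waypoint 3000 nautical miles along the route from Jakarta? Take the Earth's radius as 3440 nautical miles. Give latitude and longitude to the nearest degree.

≈ (55°S, 122°E)

Convert each endpoint to a unit vector on the sphere (x = cos φ cos λ, y = cos φ sin λ, z = sin φ).
The central angle between the endpoints is δ = arccos(p₁·p₂) ≈ 2.817 rad (161.4°). The total great-circle distance is δ·R ≈ 2.817 × 3440 ≈ 9691 nmi, so the target fraction is f = 3000/9691 ≈ 0.310.
Interpolate at f ≈ 0.310 with slerp weights a = sin((1−f)δ)/sin δ ≈ 2.920, b = sin(fδ)/sin δ ≈ 2.402.
p = a·p₁ + b·p₂ ≈ (-0.310, 0.490, -0.815); φ = arcsin(p_z) ≈ -54.56°, λ = atan2(p_y, p_x) ≈ 122.38°.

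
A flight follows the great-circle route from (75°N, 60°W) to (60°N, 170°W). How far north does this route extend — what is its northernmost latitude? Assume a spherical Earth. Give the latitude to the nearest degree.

The great circle lies in the plane with unit normal n̂ = (p₁ × p₂)/|p₁ × p₂|.
Here n̂_z ≈ -0.199; the vertex latitude is φ_max = arccos|n̂_z| ≈ 78.5°.

≈ 79°N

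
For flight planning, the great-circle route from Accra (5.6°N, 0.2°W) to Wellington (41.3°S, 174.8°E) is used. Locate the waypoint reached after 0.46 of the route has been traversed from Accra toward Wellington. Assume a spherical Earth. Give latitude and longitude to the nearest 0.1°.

≈ 60.0°S, 11.6°E

Convert each endpoint to a unit vector on the sphere (x = cos φ cos λ, y = cos φ sin λ, z = sin φ).
The central angle between the endpoints is δ = arccos(p₁·p₂) ≈ 2.514 rad (144.0°).
Interpolate at f = 0.46 with slerp weights a = sin((1−f)δ)/sin δ ≈ 1.664, b = sin(fδ)/sin δ ≈ 1.558.
p = a·p₁ + b·p₂ ≈ (0.490, 0.100, -0.866); φ = arcsin(p_z) ≈ -59.99°, λ = atan2(p_y, p_x) ≈ 11.57°.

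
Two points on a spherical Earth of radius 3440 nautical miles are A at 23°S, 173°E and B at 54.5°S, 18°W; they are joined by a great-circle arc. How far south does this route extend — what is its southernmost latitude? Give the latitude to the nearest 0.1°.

≈ 84.0°S

The great circle lies in the plane with unit normal n̂ = (p₁ × p₂)/|p₁ × p₂|.
Here n̂_z ≈ +0.104; the vertex latitude is φ_max = arccos|n̂_z| ≈ 84.0°.
Check via Clairaut: cos φ_max = |cos φ₁| · sin C = cos(23.0°)·sin(173.5°) ≈ 0.104, again giving ≈ 84.0°.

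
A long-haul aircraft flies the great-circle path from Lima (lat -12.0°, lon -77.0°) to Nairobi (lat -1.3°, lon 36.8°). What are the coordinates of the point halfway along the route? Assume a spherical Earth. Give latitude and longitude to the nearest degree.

Convert each endpoint to a unit vector on the sphere (x = cos φ cos λ, y = cos φ sin λ, z = sin φ).
The central angle between the endpoints is δ = arccos(p₁·p₂) ≈ 1.971 rad (112.9°).
Interpolate at f = 1/2 with slerp weights a = sin((1−f)δ)/sin δ ≈ 0.905, b = sin(fδ)/sin δ ≈ 0.905.
p = a·p₁ + b·p₂ ≈ (0.924, -0.321, -0.209); φ = arcsin(p_z) ≈ -12.05°, λ = atan2(p_y, p_x) ≈ -19.14°.

≈ lat -12°, lon -19°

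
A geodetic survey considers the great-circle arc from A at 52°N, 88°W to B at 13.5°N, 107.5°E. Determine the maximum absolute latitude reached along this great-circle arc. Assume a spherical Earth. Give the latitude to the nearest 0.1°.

The great circle lies in the plane with unit normal n̂ = (p₁ × p₂)/|p₁ × p₂|.
Here n̂_z ≈ -0.174; the vertex latitude is φ_max = arccos|n̂_z| ≈ 80.0°.
Check via Clairaut: cos φ_max = |cos φ₁| · sin C = cos(52.0°)·sin(16.4°) ≈ 0.174, again giving ≈ 80.0°.

≈ 80.0°N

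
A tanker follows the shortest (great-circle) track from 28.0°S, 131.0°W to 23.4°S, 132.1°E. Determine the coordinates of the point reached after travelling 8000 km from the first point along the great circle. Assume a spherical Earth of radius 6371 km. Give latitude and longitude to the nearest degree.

Write both endpoints as unit vectors p₁, p₂ with components (cos φ cos λ, cos φ sin λ, sin φ).
The central angle between the endpoints is δ = arccos(p₁·p₂) ≈ 1.482 rad (84.9°). The total great-circle distance is δ·R ≈ 1.482 × 6371 ≈ 9439 km, so the target fraction is f = 8000/9439 ≈ 0.848.
Interpolate at f ≈ 0.848 with slerp weights a = sin((1−f)δ)/sin δ ≈ 0.225, b = sin(fδ)/sin δ ≈ 0.955.
p = a·p₁ + b·p₂ ≈ (-0.718, 0.500, -0.485); φ = arcsin(p_z) ≈ -28.99°, λ = atan2(p_y, p_x) ≈ 145.12°.

≈ 29°S, 145°E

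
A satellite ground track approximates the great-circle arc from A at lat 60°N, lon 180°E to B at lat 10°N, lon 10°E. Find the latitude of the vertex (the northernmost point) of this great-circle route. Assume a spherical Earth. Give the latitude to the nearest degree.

The great circle lies in the plane with unit normal n̂ = (p₁ × p₂)/|p₁ × p₂|.
Here n̂_z ≈ -0.091; the vertex latitude is φ_max = arccos|n̂_z| ≈ 84.8°.
Check via Clairaut: cos φ_max = |cos φ₁| · sin C = cos(60.0°)·sin(10.5°) ≈ 0.091, again giving ≈ 84.8°.

≈ 85°N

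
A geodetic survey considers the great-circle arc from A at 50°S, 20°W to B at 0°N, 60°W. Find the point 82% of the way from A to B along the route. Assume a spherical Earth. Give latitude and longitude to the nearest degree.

≈ 10°S, 55°W

From cos δ = sin φ₁ sin φ₂ + cos φ₁ cos φ₂ cos Δλ, the central angle is δ ≈ 1.056 rad (60.5°).
Interpolate at f = 0.82 with slerp weights a = sin((1−f)δ)/sin δ ≈ 0.217, b = sin(fδ)/sin δ ≈ 0.875.
p = a·p₁ + b·p₂ ≈ (0.569, -0.806, -0.166); φ = arcsin(p_z) ≈ -9.57°, λ = atan2(p_y, p_x) ≈ -54.78°.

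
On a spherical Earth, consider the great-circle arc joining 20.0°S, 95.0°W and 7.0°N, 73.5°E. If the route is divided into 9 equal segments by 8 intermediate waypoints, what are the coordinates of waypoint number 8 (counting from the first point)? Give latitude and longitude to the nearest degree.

≈ 7°S, 62°E

From cos δ = sin φ₁ sin φ₂ + cos φ₁ cos φ₂ cos Δλ, the central angle is δ ≈ 2.843 rad (162.9°).
Interpolate at f = 8/9 with slerp weights a = sin((1−f)δ)/sin δ ≈ 1.055, b = sin(fδ)/sin δ ≈ 1.958.
p = a·p₁ + b·p₂ ≈ (0.466, 0.876, -0.122); φ = arcsin(p_z) ≈ -7.01°, λ = atan2(p_y, p_x) ≈ 62.02°.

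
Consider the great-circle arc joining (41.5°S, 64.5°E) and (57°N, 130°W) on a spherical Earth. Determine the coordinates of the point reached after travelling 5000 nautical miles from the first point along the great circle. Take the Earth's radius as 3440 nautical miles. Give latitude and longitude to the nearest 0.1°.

≈ (36.2°N, 97.2°E)

Write both endpoints as unit vectors p₁, p₂ with components (cos φ cos λ, cos φ sin λ, sin φ).
The central angle between the endpoints is δ = arccos(p₁·p₂) ≈ 2.826 rad (161.9°). The total great-circle distance is δ·R ≈ 2.826 × 3440 ≈ 9722 nmi, so the target fraction is f = 5000/9722 ≈ 0.514.
Interpolate at f ≈ 0.514 with slerp weights a = sin((1−f)δ)/sin δ ≈ 3.160, b = sin(fδ)/sin δ ≈ 3.201.
p = a·p₁ + b·p₂ ≈ (-0.102, 0.801, 0.591); φ = arcsin(p_z) ≈ 36.20°, λ = atan2(p_y, p_x) ≈ 97.24°.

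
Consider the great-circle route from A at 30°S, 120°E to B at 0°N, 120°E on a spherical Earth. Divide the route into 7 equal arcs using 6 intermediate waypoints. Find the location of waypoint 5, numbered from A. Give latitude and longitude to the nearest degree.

From cos δ = sin φ₁ sin φ₂ + cos φ₁ cos φ₂ cos Δλ, the central angle is δ ≈ 0.524 rad (30.0°).
Interpolate at f = 5/7 with slerp weights a = sin((1−f)δ)/sin δ ≈ 0.298, b = sin(fδ)/sin δ ≈ 0.731.
p = a·p₁ + b·p₂ ≈ (-0.494, 0.856, -0.149); φ = arcsin(p_z) ≈ -8.57°, λ = atan2(p_y, p_x) ≈ 120.00°.

≈ 9°S, 120°E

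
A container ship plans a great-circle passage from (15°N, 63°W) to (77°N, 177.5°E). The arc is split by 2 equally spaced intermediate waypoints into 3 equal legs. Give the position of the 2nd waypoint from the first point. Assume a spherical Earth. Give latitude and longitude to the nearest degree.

≈ (67°N, 87°W)

From cos δ = sin φ₁ sin φ₂ + cos φ₁ cos φ₂ cos Δλ, the central angle is δ ≈ 1.425 rad (81.7°).
Interpolate at f = 2/3 with slerp weights a = sin((1−f)δ)/sin δ ≈ 0.462, b = sin(fδ)/sin δ ≈ 0.822.
p = a·p₁ + b·p₂ ≈ (0.018, -0.390, 0.921); φ = arcsin(p_z) ≈ 67.03°, λ = atan2(p_y, p_x) ≈ -87.36°.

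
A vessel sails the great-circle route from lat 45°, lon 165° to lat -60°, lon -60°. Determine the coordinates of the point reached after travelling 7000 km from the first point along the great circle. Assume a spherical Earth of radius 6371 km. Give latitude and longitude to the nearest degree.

Write both endpoints as unit vectors p₁, p₂ with components (cos φ cos λ, cos φ sin λ, sin φ).
The central angle between the endpoints is δ = arccos(p₁·p₂) ≈ 2.611 rad (149.6°). The total great-circle distance is δ·R ≈ 2.611 × 6371 ≈ 16633 km, so the target fraction is f = 7000/16633 ≈ 0.421.
Interpolate at f ≈ 0.421 with slerp weights a = sin((1−f)δ)/sin δ ≈ 1.972, b = sin(fδ)/sin δ ≈ 1.759.
p = a·p₁ + b·p₂ ≈ (-0.907, -0.401, -0.129); φ = arcsin(p_z) ≈ -7.42°, λ = atan2(p_y, p_x) ≈ -156.15°.

≈ lat -7°, lon -156°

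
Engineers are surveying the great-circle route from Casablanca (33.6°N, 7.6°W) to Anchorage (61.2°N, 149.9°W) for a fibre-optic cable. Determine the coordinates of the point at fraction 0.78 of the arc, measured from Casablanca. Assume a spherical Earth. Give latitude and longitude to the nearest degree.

≈ 74°N, 116°W

The haversine formula gives a central angle δ ≈ 1.403 rad (80.4°) between the endpoints.
Interpolate at f = 0.78 with slerp weights a = sin((1−f)δ)/sin δ ≈ 0.308, b = sin(fδ)/sin δ ≈ 0.901.
p = a·p₁ + b·p₂ ≈ (-0.121, -0.252, 0.960); φ = arcsin(p_z) ≈ 73.78°, λ = atan2(p_y, p_x) ≈ -115.73°.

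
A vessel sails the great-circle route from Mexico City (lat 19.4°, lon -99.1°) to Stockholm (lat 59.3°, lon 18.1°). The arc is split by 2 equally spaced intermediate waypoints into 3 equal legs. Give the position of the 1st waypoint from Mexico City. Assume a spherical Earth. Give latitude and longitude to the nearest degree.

The haversine formula gives a central angle δ ≈ 1.505 rad (86.2°) between the endpoints.
Interpolate at f = 1/3 with slerp weights a = sin((1−f)δ)/sin δ ≈ 0.845, b = sin(fδ)/sin δ ≈ 0.482.
p = a·p₁ + b·p₂ ≈ (0.108, -0.711, 0.695); φ = arcsin(p_z) ≈ 44.04°, λ = atan2(p_y, p_x) ≈ -81.37°.

≈ lat 44°, lon -81°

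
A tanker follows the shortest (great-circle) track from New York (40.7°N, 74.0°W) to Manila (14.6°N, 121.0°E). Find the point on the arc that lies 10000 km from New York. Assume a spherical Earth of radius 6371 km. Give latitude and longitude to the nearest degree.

Write both endpoints as unit vectors p₁, p₂ with components (cos φ cos λ, cos φ sin λ, sin φ).
The central angle between the endpoints is δ = arccos(p₁·p₂) ≈ 2.146 rad (123.0°). The total great-circle distance is δ·R ≈ 2.146 × 6371 ≈ 13674 km, so the target fraction is f = 10000/13674 ≈ 0.731.
Interpolate at f ≈ 0.731 with slerp weights a = sin((1−f)δ)/sin δ ≈ 0.650, b = sin(fδ)/sin δ ≈ 1.192.
p = a·p₁ + b·p₂ ≈ (-0.458, 0.515, 0.724); φ = arcsin(p_z) ≈ 46.41°, λ = atan2(p_y, p_x) ≈ 131.66°.

≈ 46°N, 132°E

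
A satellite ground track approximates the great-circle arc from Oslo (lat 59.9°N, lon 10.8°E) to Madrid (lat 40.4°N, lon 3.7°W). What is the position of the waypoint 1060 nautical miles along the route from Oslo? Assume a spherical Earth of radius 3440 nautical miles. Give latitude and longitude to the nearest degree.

Convert each endpoint to a unit vector on the sphere (x = cos φ cos λ, y = cos φ sin λ, z = sin φ).
The central angle between the endpoints is δ = arccos(p₁·p₂) ≈ 0.375 rad (21.5°). The total great-circle distance is δ·R ≈ 0.375 × 3440 ≈ 1290 nmi, so the target fraction is f = 1060/1290 ≈ 0.822.
Interpolate at f ≈ 0.822 with slerp weights a = sin((1−f)δ)/sin δ ≈ 0.183, b = sin(fδ)/sin δ ≈ 0.828.
p = a·p₁ + b·p₂ ≈ (0.719, -0.024, 0.695); φ = arcsin(p_z) ≈ 43.99°, λ = atan2(p_y, p_x) ≈ -1.87°.

≈ lat 44°N, lon 2°W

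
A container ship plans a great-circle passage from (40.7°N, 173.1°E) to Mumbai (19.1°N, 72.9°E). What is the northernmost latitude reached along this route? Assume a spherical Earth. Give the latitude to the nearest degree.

The great circle lies in the plane with unit normal n̂ = (p₁ × p₂)/|p₁ × p₂|.
Here n̂_z ≈ -0.708; the vertex latitude is φ_max = arccos|n̂_z| ≈ 44.9°.
Check via Clairaut: cos φ_max = |cos φ₁| · sin C = cos(40.7°)·sin(69.0°) ≈ 0.708, again giving ≈ 44.9°.

≈ 45°N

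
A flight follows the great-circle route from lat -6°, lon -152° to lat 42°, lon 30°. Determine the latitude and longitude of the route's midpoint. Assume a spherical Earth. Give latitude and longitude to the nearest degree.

≈ lat 66°, lon -158°

Convert each endpoint to a unit vector on the sphere (x = cos φ cos λ, y = cos φ sin λ, z = sin φ).
The central angle between the endpoints is δ = arccos(p₁·p₂) ≈ 2.513 rad (144.0°).
Interpolate at f = 1/2 with slerp weights a = sin((1−f)δ)/sin δ ≈ 1.616, b = sin(fδ)/sin δ ≈ 1.616.
p = a·p₁ + b·p₂ ≈ (-0.379, -0.154, 0.912); φ = arcsin(p_z) ≈ 65.85°, λ = atan2(p_y, p_x) ≈ -157.88°.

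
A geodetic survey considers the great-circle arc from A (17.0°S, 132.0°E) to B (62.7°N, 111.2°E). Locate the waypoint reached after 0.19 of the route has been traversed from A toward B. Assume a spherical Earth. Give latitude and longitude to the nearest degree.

≈ (2°S, 129°E)

The haversine formula gives a central angle δ ≈ 1.420 rad (81.4°) between the endpoints.
Interpolate at f = 0.19 with slerp weights a = sin((1−f)δ)/sin δ ≈ 0.923, b = sin(fδ)/sin δ ≈ 0.270.
p = a·p₁ + b·p₂ ≈ (-0.636, 0.771, -0.030); φ = arcsin(p_z) ≈ -1.74°, λ = atan2(p_y, p_x) ≈ 129.48°.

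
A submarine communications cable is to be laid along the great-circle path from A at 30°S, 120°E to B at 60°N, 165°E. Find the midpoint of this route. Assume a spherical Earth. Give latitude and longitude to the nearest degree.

≈ 16°N, 136°E

The haversine formula gives a central angle δ ≈ 1.698 rad (97.3°) between the endpoints.
Interpolate at f = 1/2 with slerp weights a = sin((1−f)δ)/sin δ ≈ 0.757, b = sin(fδ)/sin δ ≈ 0.757.
p = a·p₁ + b·p₂ ≈ (-0.693, 0.665, 0.277); φ = arcsin(p_z) ≈ 16.08°, λ = atan2(p_y, p_x) ≈ 136.17°.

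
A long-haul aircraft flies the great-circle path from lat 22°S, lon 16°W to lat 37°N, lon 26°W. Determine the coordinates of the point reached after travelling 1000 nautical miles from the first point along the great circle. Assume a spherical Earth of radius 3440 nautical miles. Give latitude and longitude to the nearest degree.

≈ lat 6°S, lon 19°W

Write both endpoints as unit vectors p₁, p₂ with components (cos φ cos λ, cos φ sin λ, sin φ).
The central angle between the endpoints is δ = arccos(p₁·p₂) ≈ 1.043 rad (59.7°). The total great-circle distance is δ·R ≈ 1.043 × 3440 ≈ 3587 nmi, so the target fraction is f = 1000/3587 ≈ 0.279.
Interpolate at f ≈ 0.279 with slerp weights a = sin((1−f)δ)/sin δ ≈ 0.791, b = sin(fδ)/sin δ ≈ 0.332.
p = a·p₁ + b·p₂ ≈ (0.943, -0.318, -0.097); φ = arcsin(p_z) ≈ -5.54°, λ = atan2(p_y, p_x) ≈ -18.65°.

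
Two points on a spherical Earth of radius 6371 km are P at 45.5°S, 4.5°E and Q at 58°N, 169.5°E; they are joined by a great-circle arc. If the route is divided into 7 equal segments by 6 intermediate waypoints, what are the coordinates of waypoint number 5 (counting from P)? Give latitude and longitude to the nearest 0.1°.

Write both endpoints as unit vectors p₁, p₂ with components (cos φ cos λ, cos φ sin λ, sin φ).
The central angle between the endpoints is δ = arccos(p₁·p₂) ≈ 2.871 rad (164.5°).
Interpolate at f = 5/7 with slerp weights a = sin((1−f)δ)/sin δ ≈ 2.737, b = sin(fδ)/sin δ ≈ 3.320.
p = a·p₁ + b·p₂ ≈ (0.183, 0.471, 0.863); φ = arcsin(p_z) ≈ 59.65°, λ = atan2(p_y, p_x) ≈ 68.78°.

≈ 59.6°N, 68.8°E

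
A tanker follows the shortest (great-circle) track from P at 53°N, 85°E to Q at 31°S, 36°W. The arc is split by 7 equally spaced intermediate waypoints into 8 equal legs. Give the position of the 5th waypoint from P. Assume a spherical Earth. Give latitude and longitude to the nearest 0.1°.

From cos δ = sin φ₁ sin φ₂ + cos φ₁ cos φ₂ cos Δλ, the central angle is δ ≈ 2.314 rad (132.6°).
Interpolate at f = 5/8 with slerp weights a = sin((1−f)δ)/sin δ ≈ 1.037, b = sin(fδ)/sin δ ≈ 1.348.
p = a·p₁ + b·p₂ ≈ (0.989, -0.058, 0.134); φ = arcsin(p_z) ≈ 7.67°, λ = atan2(p_y, p_x) ≈ -3.34°.

≈ 7.7°N, 3.3°W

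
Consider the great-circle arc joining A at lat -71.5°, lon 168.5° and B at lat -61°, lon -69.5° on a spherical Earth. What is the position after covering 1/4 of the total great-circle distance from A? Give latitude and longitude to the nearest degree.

≈ lat -78°, lon -159°

Convert each endpoint to a unit vector on the sphere (x = cos φ cos λ, y = cos φ sin λ, z = sin φ).
The central angle between the endpoints is δ = arccos(p₁·p₂) ≈ 0.726 rad (41.6°).
Interpolate at f = 1/4 with slerp weights a = sin((1−f)δ)/sin δ ≈ 0.780, b = sin(fδ)/sin δ ≈ 0.272.
p = a·p₁ + b·p₂ ≈ (-0.196, -0.074, -0.978); φ = arcsin(p_z) ≈ -77.88°, λ = atan2(p_y, p_x) ≈ -159.33°.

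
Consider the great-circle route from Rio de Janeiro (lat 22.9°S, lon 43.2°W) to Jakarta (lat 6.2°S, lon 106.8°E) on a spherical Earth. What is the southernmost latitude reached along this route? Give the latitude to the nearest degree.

The great circle lies in the plane with unit normal n̂ = (p₁ × p₂)/|p₁ × p₂|.
Here n̂_z ≈ +0.694; the vertex latitude is φ_max = arccos|n̂_z| ≈ 46.1°.
Check via Clairaut: cos φ_max = |cos φ₁| · sin C = cos(22.9°)·sin(131.2°) ≈ 0.694, again giving ≈ 46.1°.

≈ 46°S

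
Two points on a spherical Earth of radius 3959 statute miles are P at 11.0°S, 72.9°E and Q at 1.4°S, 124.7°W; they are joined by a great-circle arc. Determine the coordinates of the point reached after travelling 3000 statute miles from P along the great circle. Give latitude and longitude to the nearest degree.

Convert each endpoint to a unit vector on the sphere (x = cos φ cos λ, y = cos φ sin λ, z = sin φ).
The central angle between the endpoints is δ = arccos(p₁·p₂) ≈ 2.767 rad (158.5°). The total great-circle distance is δ·R ≈ 2.767 × 3959 ≈ 10955 mi, so the target fraction is f = 3000/10955 ≈ 0.274.
Interpolate at f ≈ 0.274 with slerp weights a = sin((1−f)δ)/sin δ ≈ 2.476, b = sin(fδ)/sin δ ≈ 1.879.
p = a·p₁ + b·p₂ ≈ (-0.355, 0.778, -0.518); φ = arcsin(p_z) ≈ -31.22°, λ = atan2(p_y, p_x) ≈ 114.53°.

≈ 31°S, 115°E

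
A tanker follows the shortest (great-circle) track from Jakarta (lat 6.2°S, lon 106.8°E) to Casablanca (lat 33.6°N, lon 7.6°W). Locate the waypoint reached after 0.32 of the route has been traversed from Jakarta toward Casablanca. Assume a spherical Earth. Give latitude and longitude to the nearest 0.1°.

≈ lat 14.1°N, lon 76.4°E

Convert each endpoint to a unit vector on the sphere (x = cos φ cos λ, y = cos φ sin λ, z = sin φ).
The central angle between the endpoints is δ = arccos(p₁·p₂) ≈ 1.984 rad (113.7°).
Interpolate at f = 0.32 with slerp weights a = sin((1−f)δ)/sin δ ≈ 1.065, b = sin(fδ)/sin δ ≈ 0.648.
p = a·p₁ + b·p₂ ≈ (0.229, 0.943, 0.243); φ = arcsin(p_z) ≈ 14.09°, λ = atan2(p_y, p_x) ≈ 76.36°.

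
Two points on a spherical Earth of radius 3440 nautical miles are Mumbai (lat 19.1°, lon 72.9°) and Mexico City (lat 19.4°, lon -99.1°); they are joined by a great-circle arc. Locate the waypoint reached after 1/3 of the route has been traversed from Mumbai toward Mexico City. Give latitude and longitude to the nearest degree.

Convert each endpoint to a unit vector on the sphere (x = cos φ cos λ, y = cos φ sin λ, z = sin φ).
The central angle between the endpoints is δ = arccos(p₁·p₂) ≈ 2.456 rad (140.7°).
Interpolate at f = 1/3 with slerp weights a = sin((1−f)δ)/sin δ ≈ 1.576, b = sin(fδ)/sin δ ≈ 1.153.
p = a·p₁ + b·p₂ ≈ (0.266, 0.349, 0.899); φ = arcsin(p_z) ≈ 63.97°, λ = atan2(p_y, p_x) ≈ 52.72°.

≈ lat 64°, lon 53°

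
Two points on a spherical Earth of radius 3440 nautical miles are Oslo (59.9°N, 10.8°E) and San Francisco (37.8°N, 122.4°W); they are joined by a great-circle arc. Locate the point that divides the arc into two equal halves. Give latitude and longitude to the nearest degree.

≈ (69°N, 83°W)

Write both endpoints as unit vectors p₁, p₂ with components (cos φ cos λ, cos φ sin λ, sin φ).
The central angle between the endpoints is δ = arccos(p₁·p₂) ≈ 1.309 rad (75.0°).
Interpolate at f = 1/2 with slerp weights a = sin((1−f)δ)/sin δ ≈ 0.630, b = sin(fδ)/sin δ ≈ 0.630.
p = a·p₁ + b·p₂ ≈ (0.044, -0.361, 0.931); φ = arcsin(p_z) ≈ 68.66°, λ = atan2(p_y, p_x) ≈ -83.11°.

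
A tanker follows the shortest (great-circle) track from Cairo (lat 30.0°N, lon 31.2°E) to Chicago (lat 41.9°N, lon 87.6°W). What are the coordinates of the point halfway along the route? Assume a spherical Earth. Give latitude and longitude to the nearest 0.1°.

≈ lat 54.7°N, lon 20.9°W

Write both endpoints as unit vectors p₁, p₂ with components (cos φ cos λ, cos φ sin λ, sin φ).
The central angle between the endpoints is δ = arccos(p₁·p₂) ≈ 1.547 rad (88.7°).
Interpolate at f = 1/2 with slerp weights a = sin((1−f)δ)/sin δ ≈ 0.699, b = sin(fδ)/sin δ ≈ 0.699.
p = a·p₁ + b·p₂ ≈ (0.540, -0.206, 0.816); φ = arcsin(p_z) ≈ 54.72°, λ = atan2(p_y, p_x) ≈ -20.92°.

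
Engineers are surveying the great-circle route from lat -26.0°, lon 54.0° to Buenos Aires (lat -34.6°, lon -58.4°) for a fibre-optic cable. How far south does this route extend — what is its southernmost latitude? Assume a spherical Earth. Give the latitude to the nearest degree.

≈ -47°

The great circle lies in the plane with unit normal n̂ = (p₁ × p₂)/|p₁ × p₂|.
Here n̂_z ≈ -0.684; the vertex latitude is φ_max = arccos|n̂_z| ≈ 46.8°.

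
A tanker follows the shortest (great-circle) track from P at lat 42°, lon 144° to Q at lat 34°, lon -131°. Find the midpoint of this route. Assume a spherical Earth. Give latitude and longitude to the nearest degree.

≈ lat 47°, lon -171°

Convert each endpoint to a unit vector on the sphere (x = cos φ cos λ, y = cos φ sin λ, z = sin φ).
The central angle between the endpoints is δ = arccos(p₁·p₂) ≈ 1.129 rad (64.7°).
Interpolate at f = 1/2 with slerp weights a = sin((1−f)δ)/sin δ ≈ 0.592, b = sin(fδ)/sin δ ≈ 0.592.
p = a·p₁ + b·p₂ ≈ (-0.678, -0.112, 0.727); φ = arcsin(p_z) ≈ 46.62°, λ = atan2(p_y, p_x) ≈ -170.63°.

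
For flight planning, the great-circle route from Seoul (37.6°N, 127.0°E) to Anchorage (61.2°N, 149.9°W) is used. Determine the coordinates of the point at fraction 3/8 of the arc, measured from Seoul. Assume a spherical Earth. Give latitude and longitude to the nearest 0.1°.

From cos δ = sin φ₁ sin φ₂ + cos φ₁ cos φ₂ cos Δλ, the central angle is δ ≈ 0.951 rad (54.5°).
Interpolate at f = 3/8 with slerp weights a = sin((1−f)δ)/sin δ ≈ 0.688, b = sin(fδ)/sin δ ≈ 0.429.
p = a·p₁ + b·p₂ ≈ (-0.507, 0.332, 0.796); φ = arcsin(p_z) ≈ 52.72°, λ = atan2(p_y, p_x) ≈ 146.80°.

≈ 52.7°N, 146.8°E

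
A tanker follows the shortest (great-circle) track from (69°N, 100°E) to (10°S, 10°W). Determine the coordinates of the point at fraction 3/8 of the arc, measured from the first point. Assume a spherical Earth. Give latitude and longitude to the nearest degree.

Convert each endpoint to a unit vector on the sphere (x = cos φ cos λ, y = cos φ sin λ, z = sin φ).
The central angle between the endpoints is δ = arccos(p₁·p₂) ≈ 1.858 rad (106.4°).
Interpolate at f = 3/8 with slerp weights a = sin((1−f)δ)/sin δ ≈ 0.956, b = sin(fδ)/sin δ ≈ 0.669.
p = a·p₁ + b·p₂ ≈ (0.589, 0.223, 0.777); φ = arcsin(p_z) ≈ 50.95°, λ = atan2(p_y, p_x) ≈ 20.74°.

≈ (51°N, 21°E)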